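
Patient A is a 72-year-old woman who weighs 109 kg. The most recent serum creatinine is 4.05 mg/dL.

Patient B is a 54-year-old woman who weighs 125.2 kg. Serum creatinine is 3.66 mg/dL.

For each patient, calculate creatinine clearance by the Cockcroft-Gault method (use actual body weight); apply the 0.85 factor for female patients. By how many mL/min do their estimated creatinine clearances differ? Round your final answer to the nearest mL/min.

13 mL/min

Patient A: CrCl = (140 − 72) × 109 / (72 × 4.05) × 0.85 = 7412.0 / 291.60 × 0.85 ≈ 21.6 mL/min
Patient B: CrCl = (140 − 54) × 125.2 / (72 × 3.66) × 0.85 = 10767.2 / 263.52 × 0.85 ≈ 34.7 mL/min
|21.6 − 34.7| = 13.1 mL/min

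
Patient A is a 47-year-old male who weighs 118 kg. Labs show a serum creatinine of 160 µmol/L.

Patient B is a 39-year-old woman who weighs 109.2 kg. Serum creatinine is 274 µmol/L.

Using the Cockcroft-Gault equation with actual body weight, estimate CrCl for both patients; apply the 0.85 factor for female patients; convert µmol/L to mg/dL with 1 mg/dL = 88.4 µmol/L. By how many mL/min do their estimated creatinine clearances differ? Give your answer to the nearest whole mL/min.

Patient A: SCr = 160 / 88.4 = 1.81 mg/dL
Patient A: CrCl = (140 − 47) × 118 / (72 × 1.81) = 10974.0 / 130.32 ≈ 84.2 mL/min
Patient B: SCr = 274 / 88.4 = 3.1 mg/dL
Patient B: CrCl = (140 − 39) × 109.2 / (72 × 3.1) × 0.85 = 11029.2 / 223.20 × 0.85 ≈ 42.0 mL/min
|84.2 − 42.0| = 42.2 mL/min

42 mL/min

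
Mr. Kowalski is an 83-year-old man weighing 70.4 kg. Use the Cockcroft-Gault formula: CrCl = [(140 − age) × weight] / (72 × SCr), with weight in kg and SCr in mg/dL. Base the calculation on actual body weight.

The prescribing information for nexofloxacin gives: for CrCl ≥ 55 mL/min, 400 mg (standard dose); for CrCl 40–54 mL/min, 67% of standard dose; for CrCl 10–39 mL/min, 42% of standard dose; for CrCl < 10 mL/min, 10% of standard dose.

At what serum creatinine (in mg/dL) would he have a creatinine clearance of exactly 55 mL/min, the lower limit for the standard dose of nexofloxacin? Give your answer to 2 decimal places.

Standard dose requires CrCl ≥ 55 mL/min.
Set (140 − 83) × 70.4 / (72 × SCr) = 55
SCr = (140 − 83) × 70.4 / (72 × 55) = 1.013 mg/dL

1.01 mg/dL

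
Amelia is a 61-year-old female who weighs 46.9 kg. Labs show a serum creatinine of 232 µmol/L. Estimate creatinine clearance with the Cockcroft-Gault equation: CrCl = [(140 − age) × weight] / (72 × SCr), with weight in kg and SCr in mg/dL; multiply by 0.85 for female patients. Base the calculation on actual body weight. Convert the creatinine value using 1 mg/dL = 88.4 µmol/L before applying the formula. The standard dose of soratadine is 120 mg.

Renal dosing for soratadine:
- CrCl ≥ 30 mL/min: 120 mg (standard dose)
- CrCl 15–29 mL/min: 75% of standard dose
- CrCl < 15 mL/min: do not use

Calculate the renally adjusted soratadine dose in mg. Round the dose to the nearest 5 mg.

90 mg

SCr = 232 / 88.4 = 2.624 mg/dL
CrCl = (140 − 61) × 46.9 / (72 × 2.624) × 0.85 = 3705.1 / 188.93 × 0.85 ≈ 16.7 mL/min
CrCl ≈ 17 mL/min → bracket 15–29 mL/min.
75% of 120 mg = 90 mg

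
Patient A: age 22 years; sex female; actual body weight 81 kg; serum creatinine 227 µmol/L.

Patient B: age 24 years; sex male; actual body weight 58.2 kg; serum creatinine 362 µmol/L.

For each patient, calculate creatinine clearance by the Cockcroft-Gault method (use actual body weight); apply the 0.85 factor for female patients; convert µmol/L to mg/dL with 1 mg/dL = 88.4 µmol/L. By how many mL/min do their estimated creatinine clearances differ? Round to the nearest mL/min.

21 mL/min

Patient A: SCr = 227 / 88.4 = 2.568 mg/dL
Patient A: CrCl = (140 − 22) × 81 / (72 × 2.568) × 0.85 = 9558.0 / 184.90 × 0.85 ≈ 43.9 mL/min
Patient B: SCr = 362 / 88.4 = 4.095 mg/dL
Patient B: CrCl = (140 − 24) × 58.2 / (72 × 4.095) = 6751.2 / 294.84 ≈ 22.9 mL/min
|43.9 − 22.9| = 21.0 mL/min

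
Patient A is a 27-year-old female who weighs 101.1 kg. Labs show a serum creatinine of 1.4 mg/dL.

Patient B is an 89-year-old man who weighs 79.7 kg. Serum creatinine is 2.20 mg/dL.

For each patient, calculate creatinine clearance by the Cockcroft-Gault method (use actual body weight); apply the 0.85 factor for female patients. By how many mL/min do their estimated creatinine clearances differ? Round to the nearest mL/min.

71 mL/min

Patient A: CrCl = (140 − 27) × 101.1 / (72 × 1.4) × 0.85 = 11424.3 / 100.80 × 0.85 ≈ 96.3 mL/min
Patient B: CrCl = (140 − 89) × 79.7 / (72 × 2.2) = 4064.7 / 158.40 ≈ 25.7 mL/min
|96.3 − 25.7| = 70.6 mL/min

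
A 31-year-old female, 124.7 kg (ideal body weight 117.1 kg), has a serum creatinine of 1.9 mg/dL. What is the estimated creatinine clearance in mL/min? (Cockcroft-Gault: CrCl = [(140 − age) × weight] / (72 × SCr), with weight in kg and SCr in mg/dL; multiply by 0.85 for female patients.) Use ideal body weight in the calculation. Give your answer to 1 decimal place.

CrCl = (140 − 31) × 117.1 / (72 × 1.9) × 0.85 = 12763.9 / 136.80 × 0.85 ≈ 79.3 mL/min

79.3 mL/min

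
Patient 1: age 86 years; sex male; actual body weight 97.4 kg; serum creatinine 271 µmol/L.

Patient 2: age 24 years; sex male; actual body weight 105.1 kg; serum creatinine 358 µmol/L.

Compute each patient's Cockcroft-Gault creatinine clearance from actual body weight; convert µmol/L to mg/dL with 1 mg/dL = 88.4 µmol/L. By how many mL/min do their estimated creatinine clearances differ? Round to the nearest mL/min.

Patient 1: SCr = 271 / 88.4 = 3.066 mg/dL
Patient 1: CrCl = (140 − 86) × 97.4 / (72 × 3.066) = 5259.6 / 220.75 ≈ 23.8 mL/min
Patient 2: SCr = 358 / 88.4 = 4.05 mg/dL
Patient 2: CrCl = (140 − 24) × 105.1 / (72 × 4.05) = 12191.6 / 291.60 ≈ 41.8 mL/min
|23.8 − 41.8| = 18.0 mL/min

18 mL/min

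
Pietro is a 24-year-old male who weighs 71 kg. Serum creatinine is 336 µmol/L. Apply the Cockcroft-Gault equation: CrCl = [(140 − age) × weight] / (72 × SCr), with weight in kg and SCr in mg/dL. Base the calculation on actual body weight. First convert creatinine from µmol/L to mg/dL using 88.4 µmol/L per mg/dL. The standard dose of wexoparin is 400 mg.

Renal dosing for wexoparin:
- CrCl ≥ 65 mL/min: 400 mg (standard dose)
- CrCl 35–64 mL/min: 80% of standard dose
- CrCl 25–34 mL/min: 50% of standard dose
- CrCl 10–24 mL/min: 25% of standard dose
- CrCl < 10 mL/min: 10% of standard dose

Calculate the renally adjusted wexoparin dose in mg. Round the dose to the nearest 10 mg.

SCr = 336 / 88.4 = 3.801 mg/dL
CrCl = (140 − 24) × 71 / (72 × 3.801) = 8236.0 / 273.67 ≈ 30.1 mL/min
CrCl ≈ 30 mL/min → bracket 25–34 mL/min.
50% of 400 mg = 200 mg

200 mg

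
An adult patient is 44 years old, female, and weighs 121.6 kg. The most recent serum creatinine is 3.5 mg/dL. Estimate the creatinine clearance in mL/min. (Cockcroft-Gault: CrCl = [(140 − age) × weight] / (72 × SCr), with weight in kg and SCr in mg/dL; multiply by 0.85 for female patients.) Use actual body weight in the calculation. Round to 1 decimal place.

39.4 mL/min

CrCl = (140 − 44) × 121.6 / (72 × 3.5) × 0.85 = 11673.6 / 252.00 × 0.85 ≈ 39.4 mL/min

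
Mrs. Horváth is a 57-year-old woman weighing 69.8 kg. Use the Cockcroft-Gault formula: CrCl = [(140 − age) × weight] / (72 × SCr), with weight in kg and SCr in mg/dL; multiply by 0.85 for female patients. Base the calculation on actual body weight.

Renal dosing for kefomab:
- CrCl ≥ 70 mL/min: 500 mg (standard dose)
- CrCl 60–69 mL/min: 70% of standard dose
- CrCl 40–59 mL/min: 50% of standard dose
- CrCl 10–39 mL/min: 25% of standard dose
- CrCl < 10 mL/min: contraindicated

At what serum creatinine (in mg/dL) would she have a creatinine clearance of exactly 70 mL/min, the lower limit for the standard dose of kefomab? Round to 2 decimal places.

0.98 mg/dL

Standard dose requires CrCl ≥ 70 mL/min.
Set (140 − 57) × 69.8 × 0.85 / (72 × SCr) = 70
SCr = (140 − 57) × 69.8 × 0.85 / (72 × 70) = 0.977 mg/dL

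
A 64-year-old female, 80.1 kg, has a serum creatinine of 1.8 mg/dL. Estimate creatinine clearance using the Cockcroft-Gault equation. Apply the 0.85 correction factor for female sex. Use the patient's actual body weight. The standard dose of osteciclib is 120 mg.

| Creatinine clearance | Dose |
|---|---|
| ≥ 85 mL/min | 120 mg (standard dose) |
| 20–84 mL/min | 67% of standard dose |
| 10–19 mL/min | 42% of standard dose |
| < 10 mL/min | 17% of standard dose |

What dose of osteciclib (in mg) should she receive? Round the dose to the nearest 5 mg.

CrCl = (140 − 64) × 80.1 / (72 × 1.8) × 0.85 = 6087.6 / 129.60 × 0.85 ≈ 39.9 mL/min
CrCl ≈ 40 mL/min → bracket 20–84 mL/min.
67% of 120 mg = 80.4 mg → 80 mg

80 mg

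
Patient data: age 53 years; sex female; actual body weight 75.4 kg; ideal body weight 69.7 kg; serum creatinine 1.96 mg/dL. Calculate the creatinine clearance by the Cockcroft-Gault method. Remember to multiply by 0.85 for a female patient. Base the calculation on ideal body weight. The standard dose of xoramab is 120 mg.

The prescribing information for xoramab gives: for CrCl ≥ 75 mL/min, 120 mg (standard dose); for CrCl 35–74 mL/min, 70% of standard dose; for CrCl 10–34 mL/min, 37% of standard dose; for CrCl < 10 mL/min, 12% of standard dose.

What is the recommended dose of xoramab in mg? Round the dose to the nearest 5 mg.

85 mg

CrCl = (140 − 53) × 69.7 / (72 × 1.96) × 0.85 = 6063.9 / 141.12 × 0.85 ≈ 36.5 mL/min
CrCl ≈ 37 mL/min → bracket 35–74 mL/min.
70% of 120 mg = 84 mg → 85 mg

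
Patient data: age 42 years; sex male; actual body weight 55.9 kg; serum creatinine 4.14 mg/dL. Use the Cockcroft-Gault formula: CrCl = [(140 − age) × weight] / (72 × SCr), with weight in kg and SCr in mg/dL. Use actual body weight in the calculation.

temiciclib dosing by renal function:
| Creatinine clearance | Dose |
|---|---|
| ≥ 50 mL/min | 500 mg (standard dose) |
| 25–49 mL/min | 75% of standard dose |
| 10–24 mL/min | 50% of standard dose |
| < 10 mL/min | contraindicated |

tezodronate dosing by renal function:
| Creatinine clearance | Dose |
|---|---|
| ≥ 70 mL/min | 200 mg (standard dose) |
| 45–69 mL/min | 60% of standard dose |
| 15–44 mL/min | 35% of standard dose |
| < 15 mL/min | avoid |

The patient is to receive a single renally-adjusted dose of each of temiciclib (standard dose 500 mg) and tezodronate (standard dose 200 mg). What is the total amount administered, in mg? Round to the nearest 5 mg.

320 mg

CrCl = (140 − 42) × 55.9 / (72 × 4.14) = 5478.2 / 298.08 ≈ 18.4 mL/min
CrCl ≈ 18 mL/min.
temiciclib: 10–24 mL/min → 50% of 500 mg = 250 mg.
tezodronate: 15–44 mL/min → 35% of 200 mg = 70 mg.
Total = 250 + 70 = 320 mg.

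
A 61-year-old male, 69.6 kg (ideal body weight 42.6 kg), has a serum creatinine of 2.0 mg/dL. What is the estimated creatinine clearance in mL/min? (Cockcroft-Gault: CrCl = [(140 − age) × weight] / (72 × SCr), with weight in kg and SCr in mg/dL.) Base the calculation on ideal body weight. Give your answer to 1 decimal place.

23.4 mL/min

CrCl = (140 − 61) × 42.6 / (72 × 2) = 3365.4 / 144.00 ≈ 23.4 mL/min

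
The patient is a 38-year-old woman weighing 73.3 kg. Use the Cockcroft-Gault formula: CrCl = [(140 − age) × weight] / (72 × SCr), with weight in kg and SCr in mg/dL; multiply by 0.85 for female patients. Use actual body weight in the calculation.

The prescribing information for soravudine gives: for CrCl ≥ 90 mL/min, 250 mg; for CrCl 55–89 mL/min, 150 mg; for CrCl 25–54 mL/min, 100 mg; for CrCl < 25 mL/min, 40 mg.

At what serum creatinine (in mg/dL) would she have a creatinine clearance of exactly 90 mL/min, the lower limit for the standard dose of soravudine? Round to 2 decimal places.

Standard dose requires CrCl ≥ 90 mL/min.
Set (140 − 38) × 73.3 × 0.85 / (72 × SCr) = 90
SCr = (140 − 38) × 73.3 × 0.85 / (72 × 90) = 0.981 mg/dL

0.98 mg/dL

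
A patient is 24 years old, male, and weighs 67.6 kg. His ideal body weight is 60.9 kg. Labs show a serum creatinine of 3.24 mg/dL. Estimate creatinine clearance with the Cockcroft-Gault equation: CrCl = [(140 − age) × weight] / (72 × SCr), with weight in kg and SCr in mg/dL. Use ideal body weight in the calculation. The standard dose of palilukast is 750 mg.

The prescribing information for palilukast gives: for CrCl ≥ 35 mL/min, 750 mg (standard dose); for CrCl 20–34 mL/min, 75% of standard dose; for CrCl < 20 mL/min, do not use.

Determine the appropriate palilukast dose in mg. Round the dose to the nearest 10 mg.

560 mg

CrCl = (140 − 24) × 60.9 / (72 × 3.24) = 7064.4 / 233.28 ≈ 30.3 mL/min
CrCl ≈ 30 mL/min → bracket 20–34 mL/min.
75% of 750 mg = 562.5 mg → 560 mg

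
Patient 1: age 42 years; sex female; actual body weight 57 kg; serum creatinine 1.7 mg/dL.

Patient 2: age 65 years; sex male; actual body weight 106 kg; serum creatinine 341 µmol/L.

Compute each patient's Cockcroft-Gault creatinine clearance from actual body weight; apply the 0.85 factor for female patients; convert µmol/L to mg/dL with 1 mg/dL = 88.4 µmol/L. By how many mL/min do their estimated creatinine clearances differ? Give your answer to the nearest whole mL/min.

10 mL/min

Patient 1: CrCl = (140 − 42) × 57 / (72 × 1.7) × 0.85 = 5586.0 / 122.40 × 0.85 ≈ 38.8 mL/min
Patient 2: SCr = 341 / 88.4 = 3.857 mg/dL
Patient 2: CrCl = (140 − 65) × 106 / (72 × 3.857) = 7950.0 / 277.70 ≈ 28.6 mL/min
|38.8 − 28.6| = 10.2 mL/min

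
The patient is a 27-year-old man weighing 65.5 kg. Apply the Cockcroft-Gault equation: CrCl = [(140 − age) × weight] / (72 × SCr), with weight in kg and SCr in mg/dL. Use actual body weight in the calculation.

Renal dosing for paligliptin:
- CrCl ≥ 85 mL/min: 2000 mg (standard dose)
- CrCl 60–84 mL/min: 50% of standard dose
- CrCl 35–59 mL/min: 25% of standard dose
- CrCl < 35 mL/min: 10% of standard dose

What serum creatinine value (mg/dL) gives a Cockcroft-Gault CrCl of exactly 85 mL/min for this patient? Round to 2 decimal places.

1.21 mg/dL

Standard dose requires CrCl ≥ 85 mL/min.
Set (140 − 27) × 65.5 / (72 × SCr) = 85
SCr = (140 − 27) × 65.5 / (72 × 85) = 1.209 mg/dL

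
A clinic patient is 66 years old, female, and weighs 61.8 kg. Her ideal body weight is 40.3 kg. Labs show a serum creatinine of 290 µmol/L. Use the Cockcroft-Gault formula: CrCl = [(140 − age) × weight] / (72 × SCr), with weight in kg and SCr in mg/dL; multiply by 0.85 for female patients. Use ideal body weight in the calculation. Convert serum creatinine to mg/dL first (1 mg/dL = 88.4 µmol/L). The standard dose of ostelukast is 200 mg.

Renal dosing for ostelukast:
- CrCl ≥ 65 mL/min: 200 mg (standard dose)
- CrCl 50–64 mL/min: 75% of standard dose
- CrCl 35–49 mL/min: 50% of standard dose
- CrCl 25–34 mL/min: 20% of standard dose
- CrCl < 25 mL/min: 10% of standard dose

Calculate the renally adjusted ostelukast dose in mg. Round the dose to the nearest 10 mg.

20 mg

SCr = 290 / 88.4 = 3.281 mg/dL
CrCl = (140 − 66) × 40.3 / (72 × 3.281) × 0.85 = 2982.2 / 236.23 × 0.85 ≈ 10.7 mL/min
CrCl ≈ 11 mL/min → bracket < 25 mL/min.
10% of 200 mg = 20 mg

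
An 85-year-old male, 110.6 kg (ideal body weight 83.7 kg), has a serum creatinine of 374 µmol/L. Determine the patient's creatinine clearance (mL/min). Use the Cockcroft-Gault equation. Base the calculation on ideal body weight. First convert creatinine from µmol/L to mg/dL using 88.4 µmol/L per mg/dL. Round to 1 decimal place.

SCr = 374 / 88.4 = 4.231 mg/dL
CrCl = (140 − 85) × 83.7 / (72 × 4.231) = 4603.5 / 304.63 ≈ 15.1 mL/min

15.1 mL/min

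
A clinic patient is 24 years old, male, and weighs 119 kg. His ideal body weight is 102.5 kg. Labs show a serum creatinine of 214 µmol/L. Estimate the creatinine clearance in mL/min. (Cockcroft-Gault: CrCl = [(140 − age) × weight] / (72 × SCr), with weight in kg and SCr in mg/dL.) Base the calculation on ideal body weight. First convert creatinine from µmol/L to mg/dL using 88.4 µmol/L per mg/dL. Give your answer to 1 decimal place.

68.2 mL/min

SCr = 214 / 88.4 = 2.421 mg/dL
CrCl = (140 − 24) × 102.5 / (72 × 2.421) = 11890.0 / 174.31 ≈ 68.2 mL/min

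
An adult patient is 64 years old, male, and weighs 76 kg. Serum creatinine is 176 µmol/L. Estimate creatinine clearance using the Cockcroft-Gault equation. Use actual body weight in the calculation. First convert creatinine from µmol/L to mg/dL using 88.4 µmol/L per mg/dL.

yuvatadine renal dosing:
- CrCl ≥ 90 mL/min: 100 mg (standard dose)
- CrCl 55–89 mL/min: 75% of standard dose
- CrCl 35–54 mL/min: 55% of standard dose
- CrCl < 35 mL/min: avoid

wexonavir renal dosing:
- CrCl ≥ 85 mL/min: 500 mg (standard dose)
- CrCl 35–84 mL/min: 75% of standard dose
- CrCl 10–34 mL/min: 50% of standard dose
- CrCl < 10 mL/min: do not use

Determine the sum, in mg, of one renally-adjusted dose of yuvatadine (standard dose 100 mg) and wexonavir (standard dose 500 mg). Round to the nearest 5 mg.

SCr = 176 / 88.4 = 1.991 mg/dL
CrCl = (140 − 64) × 76 / (72 × 1.991) = 5776.0 / 143.35 ≈ 40.3 mL/min
CrCl ≈ 40 mL/min.
yuvatadine: 35–54 mL/min → 55% of 100 mg = 55 mg.
wexonavir: 35–84 mL/min → 75% of 500 mg = 375 mg.
Total = 55 + 375 = 430 mg.

430 mg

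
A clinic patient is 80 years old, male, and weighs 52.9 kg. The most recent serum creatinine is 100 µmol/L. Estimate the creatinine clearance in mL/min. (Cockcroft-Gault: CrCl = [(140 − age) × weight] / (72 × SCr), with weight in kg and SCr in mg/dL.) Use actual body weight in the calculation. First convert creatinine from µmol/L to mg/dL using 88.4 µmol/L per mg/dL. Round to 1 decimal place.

39.0 mL/min

SCr = 100 / 88.4 = 1.131 mg/dL
CrCl = (140 − 80) × 52.9 / (72 × 1.131) = 3174.0 / 81.43 ≈ 39.0 mL/min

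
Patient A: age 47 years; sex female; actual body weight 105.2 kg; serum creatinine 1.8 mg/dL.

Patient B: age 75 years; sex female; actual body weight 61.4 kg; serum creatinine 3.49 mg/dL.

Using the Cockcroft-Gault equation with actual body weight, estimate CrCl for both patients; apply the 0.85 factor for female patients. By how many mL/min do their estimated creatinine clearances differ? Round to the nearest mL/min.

51 mL/min

Patient A: CrCl = (140 − 47) × 105.2 / (72 × 1.8) × 0.85 = 9783.6 / 129.60 × 0.85 ≈ 64.2 mL/min
Patient B: CrCl = (140 − 75) × 61.4 / (72 × 3.49) × 0.85 = 3991.0 / 251.28 × 0.85 ≈ 13.5 mL/min
|64.2 − 13.5| = 50.7 mL/min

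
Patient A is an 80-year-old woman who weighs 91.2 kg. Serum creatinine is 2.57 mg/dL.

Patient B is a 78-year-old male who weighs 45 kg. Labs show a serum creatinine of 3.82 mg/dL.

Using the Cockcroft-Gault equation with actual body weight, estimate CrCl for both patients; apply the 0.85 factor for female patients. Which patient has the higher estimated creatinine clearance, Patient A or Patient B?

Patient A: CrCl = (140 − 80) × 91.2 / (72 × 2.57) × 0.85 = 5472.0 / 185.04 × 0.85 ≈ 25.1 mL/min
Patient B: CrCl = (140 − 78) × 45 / (72 × 3.82) = 2790.0 / 275.04 ≈ 10.1 mL/min
25.1 vs 10.1 mL/min → Patient A is higher.

Patient A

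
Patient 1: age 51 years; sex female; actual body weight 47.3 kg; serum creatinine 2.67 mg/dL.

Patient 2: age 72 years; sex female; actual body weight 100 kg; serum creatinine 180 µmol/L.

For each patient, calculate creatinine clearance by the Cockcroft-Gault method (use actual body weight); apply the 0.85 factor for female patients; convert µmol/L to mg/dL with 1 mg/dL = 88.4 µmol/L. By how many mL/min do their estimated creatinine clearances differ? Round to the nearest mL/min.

Patient 1: CrCl = (140 − 51) × 47.3 / (72 × 2.67) × 0.85 = 4209.7 / 192.24 × 0.85 ≈ 18.6 mL/min
Patient 2: SCr = 180 / 88.4 = 2.036 mg/dL
Patient 2: CrCl = (140 − 72) × 100 / (72 × 2.036) × 0.85 = 6800.0 / 146.59 × 0.85 ≈ 39.4 mL/min
|18.6 − 39.4| = 20.8 mL/min

21 mL/min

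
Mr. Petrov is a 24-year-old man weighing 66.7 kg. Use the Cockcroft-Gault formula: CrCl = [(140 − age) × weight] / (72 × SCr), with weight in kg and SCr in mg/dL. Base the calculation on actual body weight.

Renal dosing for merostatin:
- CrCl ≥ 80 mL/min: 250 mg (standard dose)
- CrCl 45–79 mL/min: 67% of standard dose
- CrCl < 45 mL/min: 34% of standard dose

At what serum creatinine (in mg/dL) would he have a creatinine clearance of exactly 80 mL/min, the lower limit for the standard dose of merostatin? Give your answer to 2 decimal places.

Standard dose requires CrCl ≥ 80 mL/min.
Set (140 − 24) × 66.7 / (72 × SCr) = 80
SCr = (140 − 24) × 66.7 / (72 × 80) = 1.343 mg/dL

1.34 mg/dL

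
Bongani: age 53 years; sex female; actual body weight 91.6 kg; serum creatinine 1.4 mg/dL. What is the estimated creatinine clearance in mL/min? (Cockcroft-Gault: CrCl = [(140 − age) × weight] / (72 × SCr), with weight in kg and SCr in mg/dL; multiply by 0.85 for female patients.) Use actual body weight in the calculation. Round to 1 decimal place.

CrCl = (140 − 53) × 91.6 / (72 × 1.4) × 0.85 = 7969.2 / 100.80 × 0.85 ≈ 67.2 mL/min

67.2 mL/min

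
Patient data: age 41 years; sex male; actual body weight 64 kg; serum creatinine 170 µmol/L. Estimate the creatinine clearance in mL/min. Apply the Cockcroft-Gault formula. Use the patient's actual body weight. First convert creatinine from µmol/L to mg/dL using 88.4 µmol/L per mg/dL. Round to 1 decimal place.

SCr = 170 / 88.4 = 1.923 mg/dL
CrCl = (140 − 41) × 64 / (72 × 1.923) = 6336.0 / 138.46 ≈ 45.8 mL/min

45.8 mL/min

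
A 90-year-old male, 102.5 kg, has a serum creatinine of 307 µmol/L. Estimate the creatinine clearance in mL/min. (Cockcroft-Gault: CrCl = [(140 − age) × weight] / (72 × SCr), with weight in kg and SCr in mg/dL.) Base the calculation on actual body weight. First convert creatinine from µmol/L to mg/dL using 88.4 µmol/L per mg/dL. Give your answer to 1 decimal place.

20.5 mL/min

SCr = 307 / 88.4 = 3.473 mg/dL
CrCl = (140 − 90) × 102.5 / (72 × 3.473) = 5125.0 / 250.06 ≈ 20.5 mL/min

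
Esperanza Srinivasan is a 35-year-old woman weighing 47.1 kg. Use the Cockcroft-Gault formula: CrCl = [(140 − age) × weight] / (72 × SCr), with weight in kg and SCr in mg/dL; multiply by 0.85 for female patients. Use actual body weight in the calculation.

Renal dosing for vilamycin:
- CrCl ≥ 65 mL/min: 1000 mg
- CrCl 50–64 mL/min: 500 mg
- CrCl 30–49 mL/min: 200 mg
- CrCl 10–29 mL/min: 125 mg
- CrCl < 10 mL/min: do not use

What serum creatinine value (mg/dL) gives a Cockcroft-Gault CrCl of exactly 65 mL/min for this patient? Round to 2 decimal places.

0.90 mg/dL

Standard dose requires CrCl ≥ 65 mL/min.
Set (140 − 35) × 47.1 × 0.85 / (72 × SCr) = 65
SCr = (140 − 35) × 47.1 × 0.85 / (72 × 65) = 0.898 mg/dL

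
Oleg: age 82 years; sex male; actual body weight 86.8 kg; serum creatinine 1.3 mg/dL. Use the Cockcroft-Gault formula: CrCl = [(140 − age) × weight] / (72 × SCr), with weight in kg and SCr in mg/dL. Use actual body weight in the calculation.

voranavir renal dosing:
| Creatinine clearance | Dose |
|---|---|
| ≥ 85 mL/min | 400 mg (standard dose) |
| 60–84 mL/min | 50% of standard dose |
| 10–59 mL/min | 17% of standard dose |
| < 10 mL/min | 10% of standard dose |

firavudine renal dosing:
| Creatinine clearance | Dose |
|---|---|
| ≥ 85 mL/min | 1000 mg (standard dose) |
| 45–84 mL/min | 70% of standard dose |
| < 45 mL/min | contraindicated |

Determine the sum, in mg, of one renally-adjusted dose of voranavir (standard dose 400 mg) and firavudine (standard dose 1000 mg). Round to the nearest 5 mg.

770 mg

CrCl = (140 − 82) × 86.8 / (72 × 1.3) = 5034.4 / 93.60 ≈ 53.8 mL/min
CrCl ≈ 54 mL/min.
voranavir: 10–59 mL/min → 17% of 400 mg = 68 mg.
firavudine: 45–84 mL/min → 70% of 1000 mg = 700 mg.
Total = 68 + 700 = 768 mg.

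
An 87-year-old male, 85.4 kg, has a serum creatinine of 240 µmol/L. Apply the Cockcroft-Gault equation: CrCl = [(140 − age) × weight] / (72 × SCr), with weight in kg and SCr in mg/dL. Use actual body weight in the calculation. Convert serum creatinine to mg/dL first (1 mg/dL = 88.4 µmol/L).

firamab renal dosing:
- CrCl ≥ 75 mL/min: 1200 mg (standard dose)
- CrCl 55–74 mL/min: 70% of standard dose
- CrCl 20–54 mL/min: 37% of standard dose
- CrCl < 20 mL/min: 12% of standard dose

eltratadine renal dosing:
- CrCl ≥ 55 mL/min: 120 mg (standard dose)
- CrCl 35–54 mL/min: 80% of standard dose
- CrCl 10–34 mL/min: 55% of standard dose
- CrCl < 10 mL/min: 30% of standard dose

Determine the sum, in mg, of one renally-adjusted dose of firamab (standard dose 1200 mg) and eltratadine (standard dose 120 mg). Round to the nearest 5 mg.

SCr = 240 / 88.4 = 2.715 mg/dL
CrCl = (140 − 87) × 85.4 / (72 × 2.715) = 4526.2 / 195.48 ≈ 23.2 mL/min
CrCl ≈ 23 mL/min.
firamab: 20–54 mL/min → 37% of 1200 mg = 444 mg.
eltratadine: 10–34 mL/min → 55% of 120 mg = 66 mg.
Total = 444 + 66 = 510 mg.

510 mg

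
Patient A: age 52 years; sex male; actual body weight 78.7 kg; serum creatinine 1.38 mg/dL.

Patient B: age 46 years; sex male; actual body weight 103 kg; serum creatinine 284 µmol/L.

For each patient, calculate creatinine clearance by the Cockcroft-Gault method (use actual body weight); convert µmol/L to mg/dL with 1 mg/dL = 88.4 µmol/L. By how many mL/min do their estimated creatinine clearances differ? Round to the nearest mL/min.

Patient A: CrCl = (140 − 52) × 78.7 / (72 × 1.38) = 6925.6 / 99.36 ≈ 69.7 mL/min
Patient B: SCr = 284 / 88.4 = 3.213 mg/dL
Patient B: CrCl = (140 − 46) × 103 / (72 × 3.213) = 9682.0 / 231.34 ≈ 41.9 mL/min
|69.7 − 41.9| = 27.8 mL/min

28 mL/min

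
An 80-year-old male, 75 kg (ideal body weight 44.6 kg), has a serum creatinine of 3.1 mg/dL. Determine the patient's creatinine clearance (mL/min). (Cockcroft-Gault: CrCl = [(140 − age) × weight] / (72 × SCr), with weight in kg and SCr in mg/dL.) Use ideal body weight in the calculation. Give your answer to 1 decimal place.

CrCl = (140 − 80) × 44.6 / (72 × 3.1) = 2676.0 / 223.20 ≈ 12.0 mL/min

12.0 mL/min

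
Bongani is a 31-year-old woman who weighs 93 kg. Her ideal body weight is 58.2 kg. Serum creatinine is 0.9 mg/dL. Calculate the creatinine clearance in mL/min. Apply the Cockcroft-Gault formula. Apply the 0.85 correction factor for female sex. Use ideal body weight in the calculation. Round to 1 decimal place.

83.2 mL/min

CrCl = (140 − 31) × 58.2 / (72 × 0.9) × 0.85 = 6343.8 / 64.80 × 0.85 ≈ 83.2 mL/min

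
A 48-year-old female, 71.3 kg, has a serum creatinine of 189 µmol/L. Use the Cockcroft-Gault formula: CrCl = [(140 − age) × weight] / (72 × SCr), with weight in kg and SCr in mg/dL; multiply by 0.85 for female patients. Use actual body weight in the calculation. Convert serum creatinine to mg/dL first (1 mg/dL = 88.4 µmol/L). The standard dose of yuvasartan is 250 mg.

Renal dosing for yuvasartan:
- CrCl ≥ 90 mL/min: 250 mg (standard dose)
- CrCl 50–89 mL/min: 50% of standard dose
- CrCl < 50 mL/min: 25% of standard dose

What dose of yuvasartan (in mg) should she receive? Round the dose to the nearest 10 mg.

SCr = 189 / 88.4 = 2.138 mg/dL
CrCl = (140 − 48) × 71.3 / (72 × 2.138) × 0.85 = 6559.6 / 153.94 × 0.85 ≈ 36.2 mL/min
CrCl ≈ 36 mL/min → bracket < 50 mL/min.
25% of 250 mg = 62.5 mg → 60 mg

60 mg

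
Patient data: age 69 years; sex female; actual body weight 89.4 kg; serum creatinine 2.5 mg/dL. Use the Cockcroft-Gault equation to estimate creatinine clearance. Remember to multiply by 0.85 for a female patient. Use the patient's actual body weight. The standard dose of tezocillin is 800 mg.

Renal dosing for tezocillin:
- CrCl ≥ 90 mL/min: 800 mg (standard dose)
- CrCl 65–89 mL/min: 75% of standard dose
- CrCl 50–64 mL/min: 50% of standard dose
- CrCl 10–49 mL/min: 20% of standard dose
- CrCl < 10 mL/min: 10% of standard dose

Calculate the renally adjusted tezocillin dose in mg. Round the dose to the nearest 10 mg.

160 mg

CrCl = (140 − 69) × 89.4 / (72 × 2.5) × 0.85 = 6347.4 / 180.00 × 0.85 ≈ 30.0 mL/min
CrCl ≈ 30 mL/min → bracket 10–49 mL/min.
20% of 800 mg = 160 mg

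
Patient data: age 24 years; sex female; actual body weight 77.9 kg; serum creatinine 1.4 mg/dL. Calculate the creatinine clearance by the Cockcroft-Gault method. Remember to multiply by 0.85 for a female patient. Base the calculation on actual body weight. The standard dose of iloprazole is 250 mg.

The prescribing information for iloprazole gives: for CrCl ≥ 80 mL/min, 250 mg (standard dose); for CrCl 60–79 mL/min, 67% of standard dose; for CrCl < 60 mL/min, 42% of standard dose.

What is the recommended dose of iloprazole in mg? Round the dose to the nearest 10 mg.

170 mg

CrCl = (140 − 24) × 77.9 / (72 × 1.4) × 0.85 = 9036.4 / 100.80 × 0.85 ≈ 76.2 mL/min
CrCl ≈ 76 mL/min → bracket 60–79 mL/min.
67% of 250 mg = 167.5 mg → 170 mg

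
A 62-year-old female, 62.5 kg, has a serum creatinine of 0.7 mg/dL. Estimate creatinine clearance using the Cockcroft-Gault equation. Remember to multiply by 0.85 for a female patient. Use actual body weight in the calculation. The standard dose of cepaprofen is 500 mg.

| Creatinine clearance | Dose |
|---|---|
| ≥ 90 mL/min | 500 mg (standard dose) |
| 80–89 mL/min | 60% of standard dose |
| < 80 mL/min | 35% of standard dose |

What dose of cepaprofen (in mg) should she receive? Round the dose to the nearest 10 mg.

300 mg

CrCl = (140 − 62) × 62.5 / (72 × 0.7) × 0.85 = 4875.0 / 50.40 × 0.85 ≈ 82.2 mL/min
CrCl ≈ 82 mL/min → bracket 80–89 mL/min.
60% of 500 mg = 300 mg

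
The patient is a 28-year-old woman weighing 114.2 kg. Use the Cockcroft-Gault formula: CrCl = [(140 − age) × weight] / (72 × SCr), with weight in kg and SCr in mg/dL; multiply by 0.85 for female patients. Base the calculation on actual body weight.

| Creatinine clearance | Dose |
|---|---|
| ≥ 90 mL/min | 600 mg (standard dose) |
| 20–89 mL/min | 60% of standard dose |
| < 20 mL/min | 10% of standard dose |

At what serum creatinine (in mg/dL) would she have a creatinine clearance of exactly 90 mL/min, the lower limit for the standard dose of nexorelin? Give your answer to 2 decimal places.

Standard dose requires CrCl ≥ 90 mL/min.
Set (140 − 28) × 114.2 × 0.85 / (72 × SCr) = 90
SCr = (140 − 28) × 114.2 × 0.85 / (72 × 90) = 1.678 mg/dL

1.68 mg/dL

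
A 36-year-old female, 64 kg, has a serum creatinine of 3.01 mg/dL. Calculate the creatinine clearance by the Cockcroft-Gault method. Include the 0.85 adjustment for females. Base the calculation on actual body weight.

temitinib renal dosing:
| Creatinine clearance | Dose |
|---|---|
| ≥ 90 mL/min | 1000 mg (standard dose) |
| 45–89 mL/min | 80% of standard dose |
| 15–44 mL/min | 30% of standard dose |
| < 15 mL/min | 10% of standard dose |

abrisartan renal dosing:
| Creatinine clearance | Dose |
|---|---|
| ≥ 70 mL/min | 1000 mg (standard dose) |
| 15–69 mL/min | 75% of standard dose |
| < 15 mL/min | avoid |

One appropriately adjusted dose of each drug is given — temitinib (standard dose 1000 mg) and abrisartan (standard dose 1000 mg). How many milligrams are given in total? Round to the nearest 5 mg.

1050 mg

CrCl = (140 − 36) × 64 / (72 × 3.01) × 0.85 = 6656.0 / 216.72 × 0.85 ≈ 26.1 mL/min
CrCl ≈ 26 mL/min.
temitinib: 15–44 mL/min → 30% of 1000 mg = 300 mg.
abrisartan: 15–69 mL/min → 75% of 1000 mg = 750 mg.
Total = 300 + 750 = 1050 mg.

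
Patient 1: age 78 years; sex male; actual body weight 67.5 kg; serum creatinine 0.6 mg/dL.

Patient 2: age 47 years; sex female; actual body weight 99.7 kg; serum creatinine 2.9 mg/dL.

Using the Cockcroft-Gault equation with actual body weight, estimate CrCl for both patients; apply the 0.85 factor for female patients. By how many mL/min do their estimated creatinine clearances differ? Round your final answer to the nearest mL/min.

59 mL/min

Patient 1: CrCl = (140 − 78) × 67.5 / (72 × 0.6) = 4185.0 / 43.20 ≈ 96.9 mL/min
Patient 2: CrCl = (140 − 47) × 99.7 / (72 × 2.9) × 0.85 = 9272.1 / 208.80 × 0.85 ≈ 37.7 mL/min
|96.9 − 37.7| = 59.2 mL/min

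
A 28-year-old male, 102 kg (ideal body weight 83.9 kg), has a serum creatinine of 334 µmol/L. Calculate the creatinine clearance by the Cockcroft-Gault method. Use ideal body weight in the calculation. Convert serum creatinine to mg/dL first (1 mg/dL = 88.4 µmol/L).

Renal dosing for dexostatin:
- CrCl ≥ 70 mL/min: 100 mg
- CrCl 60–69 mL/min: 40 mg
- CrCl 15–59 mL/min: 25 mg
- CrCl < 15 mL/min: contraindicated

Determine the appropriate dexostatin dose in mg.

SCr = 334 / 88.4 = 3.778 mg/dL
CrCl = (140 − 28) × 83.9 / (72 × 3.778) = 9396.8 / 272.02 ≈ 34.5 mL/min
CrCl ≈ 35 mL/min → bracket 15–59 mL/min.
Dose for this bracket: 25 mg.

25 mg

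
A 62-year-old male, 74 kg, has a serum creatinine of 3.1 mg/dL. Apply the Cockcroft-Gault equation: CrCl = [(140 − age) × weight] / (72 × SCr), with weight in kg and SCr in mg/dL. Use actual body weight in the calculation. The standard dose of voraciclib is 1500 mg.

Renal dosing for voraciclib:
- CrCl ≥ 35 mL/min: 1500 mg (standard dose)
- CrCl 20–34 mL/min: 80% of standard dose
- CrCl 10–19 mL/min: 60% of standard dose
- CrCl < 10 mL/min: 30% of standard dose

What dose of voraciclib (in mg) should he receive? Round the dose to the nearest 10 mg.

CrCl = (140 − 62) × 74 / (72 × 3.1) = 5772.0 / 223.20 ≈ 25.9 mL/min
CrCl ≈ 26 mL/min → bracket 20–34 mL/min.
80% of 1500 mg = 1200 mg

1200 mg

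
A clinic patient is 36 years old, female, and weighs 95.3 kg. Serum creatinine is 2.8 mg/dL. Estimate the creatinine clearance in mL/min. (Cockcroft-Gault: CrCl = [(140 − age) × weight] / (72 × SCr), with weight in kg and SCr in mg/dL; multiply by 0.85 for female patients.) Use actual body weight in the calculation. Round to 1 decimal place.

41.8 mL/min

CrCl = (140 − 36) × 95.3 / (72 × 2.8) × 0.85 = 9911.2 / 201.60 × 0.85 ≈ 41.8 mL/min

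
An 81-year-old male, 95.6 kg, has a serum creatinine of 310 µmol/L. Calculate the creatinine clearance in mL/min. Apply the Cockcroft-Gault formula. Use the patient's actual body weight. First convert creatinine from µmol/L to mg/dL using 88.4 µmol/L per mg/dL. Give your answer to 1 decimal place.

SCr = 310 / 88.4 = 3.507 mg/dL
CrCl = (140 − 81) × 95.6 / (72 × 3.507) = 5640.4 / 252.50 ≈ 22.3 mL/min

22.3 mL/min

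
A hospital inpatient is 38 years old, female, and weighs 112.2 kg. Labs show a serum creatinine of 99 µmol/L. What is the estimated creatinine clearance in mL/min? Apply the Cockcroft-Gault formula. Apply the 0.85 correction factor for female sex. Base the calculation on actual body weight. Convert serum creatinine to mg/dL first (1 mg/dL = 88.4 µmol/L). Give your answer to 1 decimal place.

120.6 mL/min

SCr = 99 / 88.4 = 1.12 mg/dL
CrCl = (140 − 38) × 112.2 / (72 × 1.12) × 0.85 = 11444.4 / 80.64 × 0.85 ≈ 120.6 mL/min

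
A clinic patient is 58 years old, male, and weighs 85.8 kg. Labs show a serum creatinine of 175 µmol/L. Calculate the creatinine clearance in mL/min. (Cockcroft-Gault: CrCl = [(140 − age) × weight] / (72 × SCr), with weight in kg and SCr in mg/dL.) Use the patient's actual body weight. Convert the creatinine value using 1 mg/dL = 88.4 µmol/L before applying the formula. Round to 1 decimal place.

49.4 mL/min

SCr = 175 / 88.4 = 1.98 mg/dL
CrCl = (140 − 58) × 85.8 / (72 × 1.98) = 7035.6 / 142.56 ≈ 49.4 mL/min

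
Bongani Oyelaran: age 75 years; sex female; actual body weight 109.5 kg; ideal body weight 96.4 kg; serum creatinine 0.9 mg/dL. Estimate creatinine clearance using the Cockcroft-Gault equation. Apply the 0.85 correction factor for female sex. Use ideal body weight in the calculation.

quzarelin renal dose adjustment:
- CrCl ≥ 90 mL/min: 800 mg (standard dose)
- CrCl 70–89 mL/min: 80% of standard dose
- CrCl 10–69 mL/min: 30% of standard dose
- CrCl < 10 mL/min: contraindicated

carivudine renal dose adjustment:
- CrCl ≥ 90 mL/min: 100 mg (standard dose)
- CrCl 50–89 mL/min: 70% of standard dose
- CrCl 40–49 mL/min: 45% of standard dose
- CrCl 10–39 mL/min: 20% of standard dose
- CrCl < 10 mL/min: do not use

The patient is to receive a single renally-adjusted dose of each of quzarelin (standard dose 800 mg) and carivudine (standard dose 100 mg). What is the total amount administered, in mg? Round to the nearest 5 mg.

CrCl = (140 − 75) × 96.4 / (72 × 0.9) × 0.85 = 6266.0 / 64.80 × 0.85 ≈ 82.2 mL/min
CrCl ≈ 82 mL/min.
quzarelin: 70–89 mL/min → 80% of 800 mg = 640 mg.
carivudine: 50–89 mL/min → 70% of 100 mg = 70 mg.
Total = 640 + 70 = 710 mg.

710 mg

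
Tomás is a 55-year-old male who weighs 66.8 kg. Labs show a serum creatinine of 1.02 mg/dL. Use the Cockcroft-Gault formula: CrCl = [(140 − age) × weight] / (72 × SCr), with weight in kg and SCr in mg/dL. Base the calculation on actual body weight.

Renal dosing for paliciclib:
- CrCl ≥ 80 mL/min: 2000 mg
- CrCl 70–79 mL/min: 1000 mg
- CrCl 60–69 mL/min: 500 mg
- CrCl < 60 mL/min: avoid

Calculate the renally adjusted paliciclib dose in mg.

CrCl = (140 − 55) × 66.8 / (72 × 1.02) = 5678.0 / 73.44 ≈ 77.3 mL/min
CrCl ≈ 77 mL/min → bracket 70–79 mL/min.
Dose for this bracket: 1000 mg.

1000 mg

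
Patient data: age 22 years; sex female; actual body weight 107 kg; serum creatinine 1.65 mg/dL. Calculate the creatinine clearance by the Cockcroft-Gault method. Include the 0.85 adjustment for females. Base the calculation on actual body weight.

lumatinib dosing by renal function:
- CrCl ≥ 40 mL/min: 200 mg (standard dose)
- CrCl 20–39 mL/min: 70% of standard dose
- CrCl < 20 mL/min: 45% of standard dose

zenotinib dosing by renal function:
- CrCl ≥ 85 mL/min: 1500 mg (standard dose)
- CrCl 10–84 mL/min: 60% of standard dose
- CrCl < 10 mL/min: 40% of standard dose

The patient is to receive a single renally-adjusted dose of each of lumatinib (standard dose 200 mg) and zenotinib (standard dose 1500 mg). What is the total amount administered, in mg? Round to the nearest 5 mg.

CrCl = (140 − 22) × 107 / (72 × 1.65) × 0.85 = 12626.0 / 118.80 × 0.85 ≈ 90.3 mL/min
CrCl ≈ 90 mL/min.
lumatinib: ≥ 40 mL/min → 100% of 200 mg = 200 mg.
zenotinib: ≥ 85 mL/min → 100% of 1500 mg = 1500 mg.
Total = 200 + 1500 = 1700 mg.

1700 mg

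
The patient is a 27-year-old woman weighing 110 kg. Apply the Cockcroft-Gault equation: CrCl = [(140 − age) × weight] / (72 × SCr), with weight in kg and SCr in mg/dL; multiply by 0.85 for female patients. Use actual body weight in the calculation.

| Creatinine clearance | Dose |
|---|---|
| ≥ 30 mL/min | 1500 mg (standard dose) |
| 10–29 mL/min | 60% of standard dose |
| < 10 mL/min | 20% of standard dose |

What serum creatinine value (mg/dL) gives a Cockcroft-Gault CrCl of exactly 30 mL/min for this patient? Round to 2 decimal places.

Standard dose requires CrCl ≥ 30 mL/min.
Set (140 − 27) × 110 × 0.85 / (72 × SCr) = 30
SCr = (140 − 27) × 110 × 0.85 / (72 × 30) = 4.891 mg/dL

4.89 mg/dL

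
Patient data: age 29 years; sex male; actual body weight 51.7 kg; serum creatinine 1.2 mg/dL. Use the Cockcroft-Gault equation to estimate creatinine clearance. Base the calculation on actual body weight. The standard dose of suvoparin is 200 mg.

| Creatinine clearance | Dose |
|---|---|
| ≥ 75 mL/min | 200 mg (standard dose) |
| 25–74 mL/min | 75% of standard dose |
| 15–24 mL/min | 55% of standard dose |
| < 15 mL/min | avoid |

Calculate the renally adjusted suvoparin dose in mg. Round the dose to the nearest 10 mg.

150 mg

CrCl = (140 − 29) × 51.7 / (72 × 1.2) = 5738.7 / 86.40 ≈ 66.4 mL/min
CrCl ≈ 66 mL/min → bracket 25–74 mL/min.
75% of 200 mg = 150 mg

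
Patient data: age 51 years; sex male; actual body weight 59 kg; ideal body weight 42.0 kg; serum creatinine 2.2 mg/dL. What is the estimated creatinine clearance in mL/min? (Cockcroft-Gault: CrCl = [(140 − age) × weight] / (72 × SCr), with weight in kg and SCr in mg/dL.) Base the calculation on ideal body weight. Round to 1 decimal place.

CrCl = (140 − 51) × 42 / (72 × 2.2) = 3738.0 / 158.40 ≈ 23.6 mL/min

23.6 mL/min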